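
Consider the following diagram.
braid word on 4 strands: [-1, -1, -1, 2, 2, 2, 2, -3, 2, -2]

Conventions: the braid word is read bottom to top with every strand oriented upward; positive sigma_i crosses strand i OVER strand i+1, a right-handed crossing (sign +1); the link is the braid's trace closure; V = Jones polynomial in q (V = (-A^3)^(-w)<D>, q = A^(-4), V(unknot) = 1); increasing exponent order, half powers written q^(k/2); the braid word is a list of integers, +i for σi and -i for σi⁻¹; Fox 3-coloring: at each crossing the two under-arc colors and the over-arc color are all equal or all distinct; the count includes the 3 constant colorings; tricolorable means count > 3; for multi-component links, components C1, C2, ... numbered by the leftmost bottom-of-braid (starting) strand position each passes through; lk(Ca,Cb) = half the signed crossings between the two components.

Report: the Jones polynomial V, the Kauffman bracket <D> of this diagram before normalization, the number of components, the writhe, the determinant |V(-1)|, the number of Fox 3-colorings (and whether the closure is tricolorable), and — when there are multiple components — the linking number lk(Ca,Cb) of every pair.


Jones polynomial: V(q) = q^(-5/2) - q^(-3/2) + q^(-1/2) - 3q^(1/2) + 2q^(3/2) - 2q^(5/2) + q^(7/2) - q^(9/2)
<D> = -A^-18 + A^-14 - 2A^-10 + 2A^-6 - 3A^-2 + A^2 - A^6 + A^10; writhe 0
components 2, writhe 0 (10 crossings)
linking number lk(C1,C2) = +2
3-colorings: 9 of 3^10, det 12 — tricolorable
note: |V(-1)| = 12: so tricolorable, since 3 divides 12


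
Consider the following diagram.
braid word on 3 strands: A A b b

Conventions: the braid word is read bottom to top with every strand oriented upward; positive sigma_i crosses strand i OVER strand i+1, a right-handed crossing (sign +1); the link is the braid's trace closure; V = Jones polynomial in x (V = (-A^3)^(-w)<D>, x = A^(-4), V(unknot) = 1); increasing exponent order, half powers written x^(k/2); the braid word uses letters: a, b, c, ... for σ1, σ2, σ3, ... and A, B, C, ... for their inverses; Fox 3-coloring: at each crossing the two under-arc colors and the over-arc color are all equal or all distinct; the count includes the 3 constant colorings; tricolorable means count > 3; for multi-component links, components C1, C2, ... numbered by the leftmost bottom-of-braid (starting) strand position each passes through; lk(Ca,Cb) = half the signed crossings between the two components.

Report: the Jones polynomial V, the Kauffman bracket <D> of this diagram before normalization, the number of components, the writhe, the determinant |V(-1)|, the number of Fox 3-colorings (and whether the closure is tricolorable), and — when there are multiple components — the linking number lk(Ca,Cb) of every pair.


V(x) = x^-2 + 2 + x^2
bracket: A^-8 + 2 + A^8, w = 0
3 components, writhe 0, over 4 crossings
lk(C1,C2) = -1
linking number lk(C1,C3) = 0
lk(C2,C3): +1
det 4, colorings 3 of 3^4 — not tricolorable
observation: palindromic: swapping x for 1/x fixes V


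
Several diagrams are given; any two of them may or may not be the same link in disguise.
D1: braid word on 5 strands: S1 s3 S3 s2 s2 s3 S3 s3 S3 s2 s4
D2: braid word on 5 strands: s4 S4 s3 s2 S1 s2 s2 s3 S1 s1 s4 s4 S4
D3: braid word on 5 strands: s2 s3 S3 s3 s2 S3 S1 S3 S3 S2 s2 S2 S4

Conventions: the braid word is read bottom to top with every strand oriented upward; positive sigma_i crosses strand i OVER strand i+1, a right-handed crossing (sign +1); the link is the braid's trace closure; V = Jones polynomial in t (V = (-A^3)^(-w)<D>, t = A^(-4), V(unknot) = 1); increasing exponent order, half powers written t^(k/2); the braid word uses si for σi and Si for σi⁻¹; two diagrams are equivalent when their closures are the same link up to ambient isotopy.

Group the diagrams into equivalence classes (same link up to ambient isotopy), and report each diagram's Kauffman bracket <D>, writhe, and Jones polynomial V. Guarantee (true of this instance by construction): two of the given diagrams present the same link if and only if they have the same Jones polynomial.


equivalence classes: {D1} | {D2} | {D3}
D1 (bracket -A^-9 + A^-1 + A^3 + A^7; 11 crossings at w = +3): V = -t^(1/2) - t^(3/2) - t^(5/2) + t^(9/2)
V(D2) = -t^(3/2) - 2t^(7/2) + t^(9/2) - t^(11/2) + t^(13/2)  [13 crossings, <D> = -A^-11 + A^-7 - A^-3 + 2A + A^9, w = +5]
V(D3) = -t^(-5/2) - t^(-1/2)  (w -3, c 13, <D> = A^-7 + A)
observation: 3 values of V(t) split the 3 diagrams


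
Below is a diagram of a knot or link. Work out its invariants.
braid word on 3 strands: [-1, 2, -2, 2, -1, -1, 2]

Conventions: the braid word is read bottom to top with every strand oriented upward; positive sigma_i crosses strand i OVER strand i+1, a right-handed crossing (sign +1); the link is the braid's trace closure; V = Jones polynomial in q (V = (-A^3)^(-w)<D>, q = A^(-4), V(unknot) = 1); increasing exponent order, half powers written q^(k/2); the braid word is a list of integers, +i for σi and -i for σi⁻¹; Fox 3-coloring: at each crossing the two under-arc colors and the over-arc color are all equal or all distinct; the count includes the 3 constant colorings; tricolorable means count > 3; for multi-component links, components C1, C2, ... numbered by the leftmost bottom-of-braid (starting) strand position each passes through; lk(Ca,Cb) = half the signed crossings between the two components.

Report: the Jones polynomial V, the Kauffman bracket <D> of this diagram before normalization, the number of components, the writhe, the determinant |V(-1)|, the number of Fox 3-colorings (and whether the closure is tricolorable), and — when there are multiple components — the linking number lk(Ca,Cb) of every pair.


V = q^(-7/2) - 2q^(-5/2) + q^(-3/2) - 2q^(-1/2) + q^(1/2) - q^(3/2)
<D> = A^-9 - A^-5 + 2A^-1 - A^3 + 2A^7 - A^11 (w = -1)
2 components over 7 crossings, w = -1
lk(C1,C2): 0
3 Fox colorings among 3^7, |V(-1)| = 8: not tricolorable
why: w = -1 shifts under R1 moves; the (-A^3)^(1) factor cancels that in V


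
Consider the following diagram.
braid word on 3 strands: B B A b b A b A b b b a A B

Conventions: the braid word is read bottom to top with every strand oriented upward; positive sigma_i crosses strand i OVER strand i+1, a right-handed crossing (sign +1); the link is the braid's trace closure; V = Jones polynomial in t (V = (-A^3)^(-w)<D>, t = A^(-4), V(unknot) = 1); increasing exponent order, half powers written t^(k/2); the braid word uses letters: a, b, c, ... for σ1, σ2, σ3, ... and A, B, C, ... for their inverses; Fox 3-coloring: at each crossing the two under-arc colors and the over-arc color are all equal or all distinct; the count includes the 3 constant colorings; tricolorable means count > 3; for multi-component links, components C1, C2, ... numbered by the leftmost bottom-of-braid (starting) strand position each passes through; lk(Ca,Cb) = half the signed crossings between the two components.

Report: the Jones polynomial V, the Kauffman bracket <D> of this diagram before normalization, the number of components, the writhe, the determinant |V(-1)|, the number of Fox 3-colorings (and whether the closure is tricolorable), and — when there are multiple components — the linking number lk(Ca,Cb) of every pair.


V = -t^-3 + 2t^-2 - 2t^-1 + 3 - 2t + 2t^2 - t^3
<D> = -A^-12 + 2A^-8 - 2A^-4 + 3 - 2A^4 + 2A^8 - A^12 (w = 0)
1 component over 14 crossings, w = 0
3 Fox colorings among 3^14, |V(-1)| = 13: not tricolorable
why: the word shrinks to σ2⁻¹ σ2⁻¹ σ1⁻¹ σ2 σ2 σ1⁻¹ σ2 σ1⁻¹ σ2 σ2 after cancelling


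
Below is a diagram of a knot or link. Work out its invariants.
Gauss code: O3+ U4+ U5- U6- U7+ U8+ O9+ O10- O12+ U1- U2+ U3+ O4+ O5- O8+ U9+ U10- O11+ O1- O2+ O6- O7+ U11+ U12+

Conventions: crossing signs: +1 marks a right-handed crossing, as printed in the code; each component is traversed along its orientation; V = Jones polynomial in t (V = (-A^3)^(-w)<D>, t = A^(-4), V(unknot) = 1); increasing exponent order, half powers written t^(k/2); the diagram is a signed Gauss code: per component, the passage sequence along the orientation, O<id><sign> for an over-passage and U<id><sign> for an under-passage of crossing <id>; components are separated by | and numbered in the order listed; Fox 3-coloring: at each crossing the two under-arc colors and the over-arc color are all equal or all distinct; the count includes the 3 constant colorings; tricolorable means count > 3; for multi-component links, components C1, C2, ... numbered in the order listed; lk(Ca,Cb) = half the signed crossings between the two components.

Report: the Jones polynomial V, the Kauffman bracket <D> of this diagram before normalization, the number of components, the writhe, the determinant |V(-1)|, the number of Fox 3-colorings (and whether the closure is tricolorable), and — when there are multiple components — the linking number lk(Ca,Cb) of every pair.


V = t + t^3 - t^4
<D> = -A^-4 + 1 + A^8 (w = +4)
1 component over 12 crossings, w = +4
9 Fox colorings among 3^12, |V(-1)| = 3: tricolorable
why: det 3 = |V(-1)|; divisible by 3, so tricolorable


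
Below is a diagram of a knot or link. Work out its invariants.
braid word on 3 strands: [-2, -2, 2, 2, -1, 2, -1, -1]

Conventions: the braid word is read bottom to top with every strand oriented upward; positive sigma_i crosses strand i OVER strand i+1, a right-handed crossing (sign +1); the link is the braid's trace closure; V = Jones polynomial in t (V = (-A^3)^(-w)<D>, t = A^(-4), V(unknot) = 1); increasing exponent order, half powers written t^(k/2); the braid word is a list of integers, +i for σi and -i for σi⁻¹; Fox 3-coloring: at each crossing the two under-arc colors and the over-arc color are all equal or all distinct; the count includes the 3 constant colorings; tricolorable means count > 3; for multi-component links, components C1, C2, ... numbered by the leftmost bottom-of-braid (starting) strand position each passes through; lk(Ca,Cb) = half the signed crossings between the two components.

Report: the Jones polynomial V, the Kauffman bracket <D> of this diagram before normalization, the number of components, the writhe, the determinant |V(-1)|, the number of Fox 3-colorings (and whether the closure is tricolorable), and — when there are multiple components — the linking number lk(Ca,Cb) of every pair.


V(t) = -t^-4 + t^-3 + t^-1
bracket: A^-2 + A^6 - A^10, w = -2
1 component, writhe -2, over 8 crossings
det 3, colorings 9 of 3^8 — tricolorable
observation: w = -2 (over 8 crossings) is diagram-only; (-A^3)^(2) removes it from V


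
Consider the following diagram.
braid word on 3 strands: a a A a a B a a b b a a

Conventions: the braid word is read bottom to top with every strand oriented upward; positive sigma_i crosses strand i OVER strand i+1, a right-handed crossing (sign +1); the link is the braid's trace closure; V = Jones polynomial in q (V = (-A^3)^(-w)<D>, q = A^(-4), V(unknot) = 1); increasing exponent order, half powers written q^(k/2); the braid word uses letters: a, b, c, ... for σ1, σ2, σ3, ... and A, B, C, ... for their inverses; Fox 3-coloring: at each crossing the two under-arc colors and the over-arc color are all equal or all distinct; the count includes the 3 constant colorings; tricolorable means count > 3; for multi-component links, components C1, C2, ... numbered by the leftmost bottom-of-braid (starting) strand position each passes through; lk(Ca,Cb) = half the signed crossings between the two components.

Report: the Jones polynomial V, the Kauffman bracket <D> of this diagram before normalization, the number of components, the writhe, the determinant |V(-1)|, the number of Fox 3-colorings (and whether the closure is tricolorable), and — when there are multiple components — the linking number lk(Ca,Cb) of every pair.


Jones polynomial: V(q) = q^3 - q^4 + 3q^5 - 3q^6 + 4q^7 - 5q^8 + 4q^9 - 3q^10 + 2q^11 - q^12
<D> = -A^-24 + 2A^-20 - 3A^-16 + 4A^-12 - 5A^-8 + 4A^-4 - 3 + 3A^4 - A^8 + A^12; writhe +8
components 1, writhe +8 (12 crossings)
3-colorings: 9 of 3^12, det 27 — tricolorable
note: the word shrinks to σ1 σ1 σ1 σ2⁻¹ σ1 σ1 σ2 σ2 σ1 σ1 after cancelling


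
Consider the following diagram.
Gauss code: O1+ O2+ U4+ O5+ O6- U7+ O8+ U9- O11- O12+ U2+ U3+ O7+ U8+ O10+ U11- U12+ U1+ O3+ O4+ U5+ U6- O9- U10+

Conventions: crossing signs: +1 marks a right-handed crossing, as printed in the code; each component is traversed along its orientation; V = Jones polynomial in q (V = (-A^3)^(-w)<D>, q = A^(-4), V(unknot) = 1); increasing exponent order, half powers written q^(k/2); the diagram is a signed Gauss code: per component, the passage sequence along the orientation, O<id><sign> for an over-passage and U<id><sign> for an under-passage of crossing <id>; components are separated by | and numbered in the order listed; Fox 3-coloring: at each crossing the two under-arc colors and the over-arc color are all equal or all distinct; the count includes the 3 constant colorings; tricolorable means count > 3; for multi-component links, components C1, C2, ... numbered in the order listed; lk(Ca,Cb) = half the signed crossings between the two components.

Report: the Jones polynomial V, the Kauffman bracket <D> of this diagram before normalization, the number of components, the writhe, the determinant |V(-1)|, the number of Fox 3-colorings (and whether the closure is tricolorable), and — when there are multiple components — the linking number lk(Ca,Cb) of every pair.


Jones polynomial: V(q) = q^2 + 2q^4 - 2q^5 + q^6 - 2q^7 + q^8
<D> = A^-14 - 2A^-10 + A^-6 - 2A^-2 + 2A^2 + A^10; writhe +6
components 1, writhe +6 (12 crossings)
3-colorings: 27 of 3^12, det 9 — tricolorable
note: det 9 = |V(-1)|; divisible by 3, so tricolorable


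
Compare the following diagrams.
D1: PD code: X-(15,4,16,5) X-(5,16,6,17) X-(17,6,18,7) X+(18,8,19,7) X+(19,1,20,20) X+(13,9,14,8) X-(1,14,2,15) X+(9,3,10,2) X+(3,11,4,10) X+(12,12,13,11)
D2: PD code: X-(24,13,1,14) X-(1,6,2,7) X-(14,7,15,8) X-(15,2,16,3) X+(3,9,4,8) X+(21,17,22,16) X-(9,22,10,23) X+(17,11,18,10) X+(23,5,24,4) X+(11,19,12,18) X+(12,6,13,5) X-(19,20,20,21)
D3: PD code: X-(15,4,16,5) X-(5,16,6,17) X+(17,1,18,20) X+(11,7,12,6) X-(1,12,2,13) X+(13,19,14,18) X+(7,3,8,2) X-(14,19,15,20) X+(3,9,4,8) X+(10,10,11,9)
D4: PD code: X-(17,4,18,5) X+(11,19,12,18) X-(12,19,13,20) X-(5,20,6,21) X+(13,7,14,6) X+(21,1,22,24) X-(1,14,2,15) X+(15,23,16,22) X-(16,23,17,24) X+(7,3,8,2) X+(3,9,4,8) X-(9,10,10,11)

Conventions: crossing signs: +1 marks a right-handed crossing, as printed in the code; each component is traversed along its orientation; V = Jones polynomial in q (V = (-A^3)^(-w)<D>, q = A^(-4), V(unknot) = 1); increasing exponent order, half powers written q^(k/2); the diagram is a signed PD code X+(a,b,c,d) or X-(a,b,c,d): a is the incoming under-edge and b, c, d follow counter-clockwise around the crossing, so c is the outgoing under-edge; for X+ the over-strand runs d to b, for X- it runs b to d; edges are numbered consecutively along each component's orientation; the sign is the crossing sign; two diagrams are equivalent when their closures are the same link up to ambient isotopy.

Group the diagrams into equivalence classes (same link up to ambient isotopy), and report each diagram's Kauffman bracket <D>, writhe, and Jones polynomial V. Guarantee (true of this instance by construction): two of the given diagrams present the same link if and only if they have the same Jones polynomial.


grouping into links: {D1, D2, D3, D4}
V(D1) = -q^-3 + 2q^-2 - 2q^-1 + 3 - 2q + 2q^2 - q^3  (w +2, c 10, <D> = -A^-6 + 2A^-2 - 2A^2 + 3A^6 - 2A^10 + 2A^14 - A^18)
D2 (bracket -A^-12 + 2A^-8 - 2A^-4 + 3 - 2A^4 + 2A^8 - A^12; 12 crossings at w = 0): V = -q^-3 + 2q^-2 - 2q^-1 + 3 - 2q + 2q^2 - q^3
V(D3) = -q^-3 + 2q^-2 - 2q^-1 + 3 - 2q + 2q^2 - q^3  (w +2, c 10, <D> = -A^-6 + 2A^-2 - 2A^2 + 3A^6 - 2A^10 + 2A^14 - A^18)
D4 (bracket -A^-12 + 2A^-8 - 2A^-4 + 3 - 2A^4 + 2A^8 - A^12; 12 crossings at w = 0): V = -q^-3 + 2q^-2 - 2q^-1 + 3 - 2q + 2q^2 - q^3
key observation: one V(q) for all 4 diagrams — one class (guaranteed)


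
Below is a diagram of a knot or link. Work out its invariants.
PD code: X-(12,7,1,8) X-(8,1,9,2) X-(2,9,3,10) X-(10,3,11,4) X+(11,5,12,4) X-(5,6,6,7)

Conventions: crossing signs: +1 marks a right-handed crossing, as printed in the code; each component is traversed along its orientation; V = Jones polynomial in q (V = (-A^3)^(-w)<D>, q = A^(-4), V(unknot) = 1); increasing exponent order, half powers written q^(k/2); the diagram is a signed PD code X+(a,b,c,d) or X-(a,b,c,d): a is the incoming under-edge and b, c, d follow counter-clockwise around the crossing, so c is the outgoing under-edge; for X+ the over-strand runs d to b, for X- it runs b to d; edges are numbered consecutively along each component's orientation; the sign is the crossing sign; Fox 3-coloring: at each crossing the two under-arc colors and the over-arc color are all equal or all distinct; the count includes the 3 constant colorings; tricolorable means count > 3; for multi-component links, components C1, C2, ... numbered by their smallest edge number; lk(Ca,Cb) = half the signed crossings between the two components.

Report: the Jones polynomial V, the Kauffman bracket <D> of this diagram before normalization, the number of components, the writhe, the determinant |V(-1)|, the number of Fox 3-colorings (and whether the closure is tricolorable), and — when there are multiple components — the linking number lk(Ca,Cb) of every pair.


Jones polynomial: V(q) = -q^-4 + q^-3 + q^-1
<D> = A^-8 + 1 - A^4; writhe -4
components 1, writhe -4 (6 crossings)
3-colorings: 9 of 3^6, det 3 — tricolorable
note: det 3 = |V(-1)|; divisible by 3, so tricolorable


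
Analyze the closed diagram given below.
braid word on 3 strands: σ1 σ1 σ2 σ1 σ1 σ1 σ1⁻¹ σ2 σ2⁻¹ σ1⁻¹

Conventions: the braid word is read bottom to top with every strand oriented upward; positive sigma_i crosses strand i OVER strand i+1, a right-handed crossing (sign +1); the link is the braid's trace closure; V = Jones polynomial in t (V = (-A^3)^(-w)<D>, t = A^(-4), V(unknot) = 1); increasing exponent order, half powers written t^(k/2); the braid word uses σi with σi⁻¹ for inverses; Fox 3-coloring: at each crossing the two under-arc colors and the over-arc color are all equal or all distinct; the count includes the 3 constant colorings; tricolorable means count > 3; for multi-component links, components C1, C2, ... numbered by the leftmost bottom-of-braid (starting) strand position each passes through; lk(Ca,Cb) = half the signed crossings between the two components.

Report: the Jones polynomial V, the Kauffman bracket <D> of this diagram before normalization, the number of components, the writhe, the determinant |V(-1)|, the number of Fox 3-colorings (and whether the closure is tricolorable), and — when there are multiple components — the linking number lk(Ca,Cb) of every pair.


V = t + t^3 - t^4
<D> = -A^-4 + 1 + A^8 (w = +4)
1 component over 10 crossings, w = +4
9 Fox colorings among 3^10, |V(-1)| = 3: tricolorable
why: V spans 3 powers of t: at least 3 crossings in any diagram


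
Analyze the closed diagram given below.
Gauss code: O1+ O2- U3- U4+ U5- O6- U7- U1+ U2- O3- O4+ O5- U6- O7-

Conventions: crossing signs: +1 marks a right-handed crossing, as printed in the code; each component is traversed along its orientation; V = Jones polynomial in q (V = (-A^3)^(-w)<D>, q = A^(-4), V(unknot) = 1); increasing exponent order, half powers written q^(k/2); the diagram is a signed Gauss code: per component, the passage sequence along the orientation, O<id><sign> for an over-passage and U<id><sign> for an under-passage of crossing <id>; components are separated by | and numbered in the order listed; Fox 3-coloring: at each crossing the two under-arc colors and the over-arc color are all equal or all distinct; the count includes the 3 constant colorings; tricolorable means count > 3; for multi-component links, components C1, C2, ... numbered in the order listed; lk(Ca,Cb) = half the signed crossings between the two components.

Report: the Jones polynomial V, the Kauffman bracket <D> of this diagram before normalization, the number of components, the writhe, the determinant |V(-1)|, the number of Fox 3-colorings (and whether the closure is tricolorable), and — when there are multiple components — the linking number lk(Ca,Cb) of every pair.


Jones polynomial: V(q) = -q^-4 + q^-3 + q^-1
<D> = -A^-5 - A^3 + A^7; writhe -3
components 1, writhe -3 (7 crossings)
3-colorings: 9 of 3^7, det 3 — tricolorable
note: w = -3 shifts under R1 moves; the (-A^3)^(3) factor cancels that in V


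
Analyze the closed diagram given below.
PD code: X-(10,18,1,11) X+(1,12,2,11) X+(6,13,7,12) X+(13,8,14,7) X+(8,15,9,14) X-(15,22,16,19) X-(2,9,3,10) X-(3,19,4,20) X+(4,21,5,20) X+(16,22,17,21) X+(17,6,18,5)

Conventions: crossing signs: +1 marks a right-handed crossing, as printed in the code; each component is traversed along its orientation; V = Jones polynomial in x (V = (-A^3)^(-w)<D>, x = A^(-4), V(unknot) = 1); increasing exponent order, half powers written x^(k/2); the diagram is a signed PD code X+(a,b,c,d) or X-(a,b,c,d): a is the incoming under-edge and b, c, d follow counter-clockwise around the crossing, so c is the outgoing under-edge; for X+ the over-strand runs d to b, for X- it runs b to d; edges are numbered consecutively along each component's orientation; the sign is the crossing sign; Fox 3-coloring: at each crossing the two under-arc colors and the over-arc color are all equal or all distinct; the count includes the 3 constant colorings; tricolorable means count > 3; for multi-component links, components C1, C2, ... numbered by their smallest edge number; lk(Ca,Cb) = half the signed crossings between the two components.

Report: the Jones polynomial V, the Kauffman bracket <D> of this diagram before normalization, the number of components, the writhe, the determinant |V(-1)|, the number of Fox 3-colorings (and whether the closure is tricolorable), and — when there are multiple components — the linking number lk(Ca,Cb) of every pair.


Jones polynomial: V(x) = x + x^2 + x^3 + x^6
<D> = -A^-15 - A^-3 - A - A^5; writhe +3
components 3, writhe +3 (11 crossings)
linking number lk(C1,C2) = +2
lk(C1,C3): 0
lk(C2,C3) = 0
3-colorings: 9 of 3^12, det 0 — tricolorable
note: the span of V is 5, within the link bound 11 + 3 - 1


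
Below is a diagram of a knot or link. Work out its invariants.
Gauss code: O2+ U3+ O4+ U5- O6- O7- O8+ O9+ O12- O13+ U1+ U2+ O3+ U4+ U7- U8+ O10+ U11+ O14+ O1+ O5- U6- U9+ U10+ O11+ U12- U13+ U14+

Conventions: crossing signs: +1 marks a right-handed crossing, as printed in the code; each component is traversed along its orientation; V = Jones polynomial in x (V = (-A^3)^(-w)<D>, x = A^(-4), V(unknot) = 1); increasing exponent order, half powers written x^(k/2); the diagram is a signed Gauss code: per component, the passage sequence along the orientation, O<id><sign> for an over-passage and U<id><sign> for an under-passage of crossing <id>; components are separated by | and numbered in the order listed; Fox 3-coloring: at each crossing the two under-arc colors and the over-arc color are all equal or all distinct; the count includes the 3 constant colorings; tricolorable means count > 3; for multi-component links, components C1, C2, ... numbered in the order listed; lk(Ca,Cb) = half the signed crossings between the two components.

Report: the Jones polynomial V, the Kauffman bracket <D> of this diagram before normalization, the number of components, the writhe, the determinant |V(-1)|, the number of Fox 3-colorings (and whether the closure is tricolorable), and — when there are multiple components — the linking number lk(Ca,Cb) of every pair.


V(x) = x^2 + 2x^4 - 2x^5 + x^6 - 2x^7 + x^8
bracket: A^-14 - 2A^-10 + A^-6 - 2A^-2 + 2A^2 + A^10, w = +6
1 component, writhe +6, over 14 crossings
det 9, colorings 27 of 3^14 — tricolorable
observation: |V(-1)| = 9: so tricolorable, since 3 divides 9


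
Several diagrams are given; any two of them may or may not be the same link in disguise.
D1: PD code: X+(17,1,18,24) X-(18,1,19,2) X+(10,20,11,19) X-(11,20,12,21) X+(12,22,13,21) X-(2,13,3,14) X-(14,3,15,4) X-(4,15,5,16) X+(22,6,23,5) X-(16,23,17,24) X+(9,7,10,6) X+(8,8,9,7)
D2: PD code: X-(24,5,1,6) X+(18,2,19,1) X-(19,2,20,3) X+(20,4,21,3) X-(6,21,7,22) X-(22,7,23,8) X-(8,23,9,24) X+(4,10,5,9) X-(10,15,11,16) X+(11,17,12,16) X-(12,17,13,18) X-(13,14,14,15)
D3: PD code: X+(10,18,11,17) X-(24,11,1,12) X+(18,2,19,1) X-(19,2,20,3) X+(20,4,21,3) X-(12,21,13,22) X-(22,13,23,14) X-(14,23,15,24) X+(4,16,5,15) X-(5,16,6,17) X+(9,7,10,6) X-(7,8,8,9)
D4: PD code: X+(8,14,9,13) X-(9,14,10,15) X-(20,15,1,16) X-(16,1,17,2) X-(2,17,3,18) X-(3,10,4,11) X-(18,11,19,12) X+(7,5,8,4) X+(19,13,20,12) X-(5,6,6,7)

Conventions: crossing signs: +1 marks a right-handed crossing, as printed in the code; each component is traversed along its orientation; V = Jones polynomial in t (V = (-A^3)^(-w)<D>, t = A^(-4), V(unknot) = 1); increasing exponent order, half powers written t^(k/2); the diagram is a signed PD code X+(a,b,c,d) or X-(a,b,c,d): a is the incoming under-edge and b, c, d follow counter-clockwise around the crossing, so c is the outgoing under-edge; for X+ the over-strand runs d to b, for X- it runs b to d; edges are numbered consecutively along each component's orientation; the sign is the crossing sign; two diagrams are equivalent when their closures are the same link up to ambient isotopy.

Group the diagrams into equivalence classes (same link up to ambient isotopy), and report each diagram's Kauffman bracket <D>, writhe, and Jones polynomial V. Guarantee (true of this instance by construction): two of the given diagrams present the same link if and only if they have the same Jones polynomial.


grouping into links: {D1, D2, D3} | {D4}
V(D1) = t^-5 - 2t^-4 + 2t^-3 - 2t^-2 + 2t^-1 - 1 + t  (w 0, c 12, <D> = A^-4 - 1 + 2A^4 - 2A^8 + 2A^12 - 2A^16 + A^20)
V(D2) = t^-5 - 2t^-4 + 2t^-3 - 2t^-2 + 2t^-1 - 1 + t  [12 crossings, <D> = A^-16 - A^-12 + 2A^-8 - 2A^-4 + 2 - 2A^4 + A^8, w = -4]
V(D3) = t^-5 - 2t^-4 + 2t^-3 - 2t^-2 + 2t^-1 - 1 + t  [12 crossings, <D> = A^-10 - A^-6 + 2A^-2 - 2A^2 + 2A^6 - 2A^10 + A^14, w = -2]
V(D4) = -t^-4 + t^-3 + t^-1  (w -4, c 10, <D> = A^-8 + 1 - A^4)
why: V(t) takes 2 values over 4 diagrams, fixing the grouping


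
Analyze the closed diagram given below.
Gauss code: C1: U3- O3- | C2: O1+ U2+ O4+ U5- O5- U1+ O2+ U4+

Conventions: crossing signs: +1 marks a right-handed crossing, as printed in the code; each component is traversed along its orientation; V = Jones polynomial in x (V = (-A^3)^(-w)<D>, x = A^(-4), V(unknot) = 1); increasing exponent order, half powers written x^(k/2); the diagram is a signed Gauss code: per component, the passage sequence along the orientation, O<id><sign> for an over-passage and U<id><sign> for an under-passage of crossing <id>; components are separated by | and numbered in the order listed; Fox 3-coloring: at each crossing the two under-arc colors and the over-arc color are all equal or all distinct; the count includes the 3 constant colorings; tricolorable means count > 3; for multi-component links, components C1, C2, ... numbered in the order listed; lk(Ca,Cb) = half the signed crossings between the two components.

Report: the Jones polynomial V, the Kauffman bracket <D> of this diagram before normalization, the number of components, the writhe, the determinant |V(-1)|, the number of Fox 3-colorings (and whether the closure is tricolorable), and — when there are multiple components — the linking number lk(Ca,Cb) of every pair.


Jones polynomial: V(x) = -x^(1/2) - x^(3/2) - x^(5/2) + x^(9/2)
<D> = -A^-15 + A^-7 + A^-3 + A; writhe +1
components 2, writhe +1 (5 crossings)
linking number lk(C1,C2) = 0
3-colorings: 27 of 3^5, det 0 — tricolorable
note: all 2 components of this link are unlinked algebraically


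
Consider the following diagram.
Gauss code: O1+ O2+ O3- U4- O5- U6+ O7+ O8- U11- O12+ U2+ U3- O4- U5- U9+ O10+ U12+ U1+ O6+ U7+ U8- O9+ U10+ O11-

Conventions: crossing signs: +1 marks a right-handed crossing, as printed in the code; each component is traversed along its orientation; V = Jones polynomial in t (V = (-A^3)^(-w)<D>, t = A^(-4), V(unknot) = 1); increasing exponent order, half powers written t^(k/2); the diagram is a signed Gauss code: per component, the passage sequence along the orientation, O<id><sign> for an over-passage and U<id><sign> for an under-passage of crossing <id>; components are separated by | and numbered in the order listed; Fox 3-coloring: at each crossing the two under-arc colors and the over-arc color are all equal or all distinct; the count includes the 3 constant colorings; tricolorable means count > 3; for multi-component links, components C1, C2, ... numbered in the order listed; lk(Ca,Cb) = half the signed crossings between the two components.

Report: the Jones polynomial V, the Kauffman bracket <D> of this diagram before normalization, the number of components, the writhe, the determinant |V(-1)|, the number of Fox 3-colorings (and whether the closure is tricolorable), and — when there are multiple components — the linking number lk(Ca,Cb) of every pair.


Jones polynomial: V(t) = -t^-1 + 2 - t + 2t^2 - t^3 + t^4 - t^5
<D> = -A^-14 + A^-10 - A^-6 + 2A^-2 - A^2 + 2A^6 - A^10; writhe +2
components 1, writhe +2 (12 crossings)
3-colorings: 9 of 3^12, det 9 — tricolorable
note: |V(-1)| = 9: so tricolorable, since 3 divides 9


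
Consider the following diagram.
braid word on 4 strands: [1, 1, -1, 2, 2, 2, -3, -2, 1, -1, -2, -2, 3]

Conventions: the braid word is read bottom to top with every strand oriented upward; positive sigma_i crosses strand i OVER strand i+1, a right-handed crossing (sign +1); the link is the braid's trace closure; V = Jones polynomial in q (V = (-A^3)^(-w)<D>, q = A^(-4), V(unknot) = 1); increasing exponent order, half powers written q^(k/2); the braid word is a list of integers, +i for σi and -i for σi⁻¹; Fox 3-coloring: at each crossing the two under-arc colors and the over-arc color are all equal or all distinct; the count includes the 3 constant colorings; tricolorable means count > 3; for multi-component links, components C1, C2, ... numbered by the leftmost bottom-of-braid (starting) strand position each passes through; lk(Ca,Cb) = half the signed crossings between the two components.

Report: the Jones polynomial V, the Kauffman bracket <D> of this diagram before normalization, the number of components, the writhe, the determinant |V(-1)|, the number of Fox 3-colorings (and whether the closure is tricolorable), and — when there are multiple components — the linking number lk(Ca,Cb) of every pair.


Jones polynomial: V(q) = -q^-3 + q^-2 - q^-1 + 3 - q + q^2 - q^3
<D> = A^-9 - A^-5 + A^-1 - 3A^3 + A^7 - A^11 + A^15; writhe +1
components 1, writhe +1 (13 crossings)
3-colorings: 27 of 3^13, det 9 — tricolorable
note: w = +1 (over 13 crossings) is diagram-only; (-A^3)^(-1) removes it from V


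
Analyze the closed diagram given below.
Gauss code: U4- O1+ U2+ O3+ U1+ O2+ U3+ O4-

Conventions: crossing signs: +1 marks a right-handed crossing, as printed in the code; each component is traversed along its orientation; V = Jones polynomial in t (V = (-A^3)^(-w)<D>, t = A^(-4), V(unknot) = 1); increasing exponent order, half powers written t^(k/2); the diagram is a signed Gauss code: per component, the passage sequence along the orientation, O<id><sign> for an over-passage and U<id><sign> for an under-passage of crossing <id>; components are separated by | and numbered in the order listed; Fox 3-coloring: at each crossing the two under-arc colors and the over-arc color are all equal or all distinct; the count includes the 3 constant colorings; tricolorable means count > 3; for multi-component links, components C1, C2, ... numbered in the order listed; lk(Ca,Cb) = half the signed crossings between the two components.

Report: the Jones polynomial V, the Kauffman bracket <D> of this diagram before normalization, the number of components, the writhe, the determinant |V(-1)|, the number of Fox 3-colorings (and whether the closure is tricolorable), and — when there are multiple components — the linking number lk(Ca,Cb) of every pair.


V(t) = t + t^3 - t^4
bracket: -A^-10 + A^-6 + A^2, w = +2
1 component, writhe +2, over 4 crossings
det 3, colorings 9 of 3^4 — tricolorable
observation: |V(-1)| = 3: so tricolorable, since 3 divides 3


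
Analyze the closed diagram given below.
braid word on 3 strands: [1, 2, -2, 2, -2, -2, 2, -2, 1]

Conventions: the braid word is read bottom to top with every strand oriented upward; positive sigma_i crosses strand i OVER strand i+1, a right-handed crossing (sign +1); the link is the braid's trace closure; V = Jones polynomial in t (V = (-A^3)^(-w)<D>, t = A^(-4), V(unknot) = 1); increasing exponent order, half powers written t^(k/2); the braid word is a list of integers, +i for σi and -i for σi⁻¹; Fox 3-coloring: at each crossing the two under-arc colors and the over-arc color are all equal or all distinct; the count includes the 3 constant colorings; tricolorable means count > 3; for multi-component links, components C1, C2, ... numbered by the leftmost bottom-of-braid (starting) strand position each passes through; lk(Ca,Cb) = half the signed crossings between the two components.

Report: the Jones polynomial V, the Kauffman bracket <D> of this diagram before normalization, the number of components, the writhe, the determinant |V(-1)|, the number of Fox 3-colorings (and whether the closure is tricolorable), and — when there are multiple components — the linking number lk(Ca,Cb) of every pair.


V(t) = -t^(1/2) - t^(5/2)
bracket: A^-7 + A, w = +1
2 components, writhe +1, over 9 crossings
lk(C1,C2) = +1
det 2, colorings 3 of 3^9 — not tricolorable
observation: free reduction leaves σ1 σ2⁻¹ σ1 of the original 9 letters


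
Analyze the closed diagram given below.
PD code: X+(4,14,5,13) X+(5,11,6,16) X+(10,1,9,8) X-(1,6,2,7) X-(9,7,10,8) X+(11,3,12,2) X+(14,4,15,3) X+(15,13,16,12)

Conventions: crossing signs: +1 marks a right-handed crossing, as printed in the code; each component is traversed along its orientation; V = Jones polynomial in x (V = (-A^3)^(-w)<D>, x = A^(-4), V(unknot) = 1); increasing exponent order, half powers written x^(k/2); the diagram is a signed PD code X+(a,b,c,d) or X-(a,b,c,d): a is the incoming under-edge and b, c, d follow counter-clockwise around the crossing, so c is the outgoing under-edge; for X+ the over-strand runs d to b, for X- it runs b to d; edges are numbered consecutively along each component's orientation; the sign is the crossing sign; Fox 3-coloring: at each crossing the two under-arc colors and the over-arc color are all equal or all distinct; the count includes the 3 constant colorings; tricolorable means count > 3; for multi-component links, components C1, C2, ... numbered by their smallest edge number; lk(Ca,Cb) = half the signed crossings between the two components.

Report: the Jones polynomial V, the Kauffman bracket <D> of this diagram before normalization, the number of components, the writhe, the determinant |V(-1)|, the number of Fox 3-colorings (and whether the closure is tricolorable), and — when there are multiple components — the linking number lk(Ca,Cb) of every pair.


Jones polynomial: V(x) = x + x^2 + x^3 + x^6
<D> = A^-12 + 1 + A^4 + A^8; writhe +4
components 3, writhe +4 (8 crossings)
linking number lk(C1,C2) = 0
lk(C1,C3): +2
lk(C2,C3) = 0
3-colorings: 9 of 3^8, det 0 — tricolorable
note: det 0 = |V(-1)|; divisible by 3, so tricolorable


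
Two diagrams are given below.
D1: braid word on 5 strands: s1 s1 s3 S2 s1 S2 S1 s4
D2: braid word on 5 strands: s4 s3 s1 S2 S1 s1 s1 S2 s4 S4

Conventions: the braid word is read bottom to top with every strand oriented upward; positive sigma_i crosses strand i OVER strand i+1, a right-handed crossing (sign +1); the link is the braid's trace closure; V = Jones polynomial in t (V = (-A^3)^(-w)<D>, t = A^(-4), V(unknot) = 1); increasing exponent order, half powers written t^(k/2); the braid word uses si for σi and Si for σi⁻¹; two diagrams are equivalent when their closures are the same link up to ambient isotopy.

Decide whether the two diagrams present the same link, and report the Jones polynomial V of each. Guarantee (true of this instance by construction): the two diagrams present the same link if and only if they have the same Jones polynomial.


same link: yes
V(D1) = t^-2 - t^-1 + 1 - t + t^2  [8 crossings, <D> = A^-2 - A^2 + A^6 - A^10 + A^14, w = +2]
V(D2) = t^-2 - t^-1 + 1 - t + t^2  [10 crossings, <D> = A^-2 - A^2 + A^6 - A^10 + A^14, w = +2]
insight: D2 (10 crossings) and D1 (8) are Markov-related braid presentations


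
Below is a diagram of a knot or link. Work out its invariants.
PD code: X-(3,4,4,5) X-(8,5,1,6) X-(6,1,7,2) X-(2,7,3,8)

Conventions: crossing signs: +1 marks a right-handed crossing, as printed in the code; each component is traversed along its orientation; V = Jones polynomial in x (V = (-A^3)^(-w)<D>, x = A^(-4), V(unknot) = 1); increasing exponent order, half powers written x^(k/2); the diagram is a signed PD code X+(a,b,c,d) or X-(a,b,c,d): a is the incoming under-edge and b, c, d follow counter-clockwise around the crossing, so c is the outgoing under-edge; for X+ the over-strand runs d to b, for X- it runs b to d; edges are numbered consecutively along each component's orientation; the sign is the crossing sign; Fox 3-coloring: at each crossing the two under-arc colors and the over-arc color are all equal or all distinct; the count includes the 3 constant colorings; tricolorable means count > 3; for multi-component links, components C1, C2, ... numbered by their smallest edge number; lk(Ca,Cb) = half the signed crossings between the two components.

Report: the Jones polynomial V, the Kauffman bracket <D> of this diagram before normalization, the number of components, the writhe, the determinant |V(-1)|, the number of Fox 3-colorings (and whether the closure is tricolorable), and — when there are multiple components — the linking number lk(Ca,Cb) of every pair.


V = -x^-4 + x^-3 + x^-1
<D> = A^-8 + 1 - A^4 (w = -4)
1 component over 4 crossings, w = -4
9 Fox colorings among 3^4, |V(-1)| = 3: tricolorable
why: w = -4 shifts under R1 moves; the (-A^3)^(4) factor cancels that in V


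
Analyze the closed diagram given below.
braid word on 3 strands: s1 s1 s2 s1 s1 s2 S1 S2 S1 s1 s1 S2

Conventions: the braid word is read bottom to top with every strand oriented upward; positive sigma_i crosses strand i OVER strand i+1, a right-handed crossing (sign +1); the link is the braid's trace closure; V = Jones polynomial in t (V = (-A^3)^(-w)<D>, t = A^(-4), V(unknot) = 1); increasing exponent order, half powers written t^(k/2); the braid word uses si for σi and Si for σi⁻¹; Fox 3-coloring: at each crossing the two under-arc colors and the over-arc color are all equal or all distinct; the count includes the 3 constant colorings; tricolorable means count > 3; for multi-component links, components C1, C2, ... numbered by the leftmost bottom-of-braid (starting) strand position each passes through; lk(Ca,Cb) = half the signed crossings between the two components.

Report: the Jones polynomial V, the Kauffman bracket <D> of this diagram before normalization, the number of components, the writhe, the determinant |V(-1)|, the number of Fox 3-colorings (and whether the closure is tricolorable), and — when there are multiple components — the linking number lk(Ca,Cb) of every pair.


Jones polynomial: V(t) = t + t^3 - t^4
<D> = -A^-4 + 1 + A^8; writhe +4
components 1, writhe +4 (12 crossings)
3-colorings: 9 of 3^12, det 3 — tricolorable
note: w = +4 (over 12 crossings) is diagram-only; (-A^3)^(-4) removes it from V


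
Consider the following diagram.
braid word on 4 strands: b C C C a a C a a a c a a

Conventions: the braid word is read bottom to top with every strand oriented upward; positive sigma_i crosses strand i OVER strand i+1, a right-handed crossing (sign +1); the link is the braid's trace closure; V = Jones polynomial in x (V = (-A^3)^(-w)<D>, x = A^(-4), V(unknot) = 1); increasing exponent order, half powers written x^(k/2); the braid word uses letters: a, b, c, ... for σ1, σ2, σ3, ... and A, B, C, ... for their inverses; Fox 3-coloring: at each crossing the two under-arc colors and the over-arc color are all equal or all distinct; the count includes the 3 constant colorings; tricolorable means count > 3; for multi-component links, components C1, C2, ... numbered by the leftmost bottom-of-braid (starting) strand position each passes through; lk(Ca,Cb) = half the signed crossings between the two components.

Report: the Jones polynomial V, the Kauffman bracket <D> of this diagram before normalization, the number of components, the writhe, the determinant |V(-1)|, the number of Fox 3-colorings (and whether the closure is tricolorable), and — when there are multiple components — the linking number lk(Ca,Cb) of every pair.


V(x) = -x^-1 + 1 - x + 3x^2 - 2x^3 + 3x^4 - 3x^5 + 3x^6 - 2x^7 + x^8 - x^9
bracket: A^-21 - A^-17 + 2A^-13 - 3A^-9 + 3A^-5 - 3A^-1 + 2A^3 - 3A^7 + A^11 - A^15 + A^19, w = +5
1 component, writhe +5, over 13 crossings
det 21, colorings 9 of 3^13 — tricolorable
observation: V spans 10 powers of x: at least 10 crossings in any diagram
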